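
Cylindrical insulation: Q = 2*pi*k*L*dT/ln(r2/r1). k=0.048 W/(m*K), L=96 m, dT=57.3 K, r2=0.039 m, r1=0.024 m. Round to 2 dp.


Q = 2*pi*0.048*96*57.3/ln(0.039/0.024) = 3417.05 W

3417.05 W


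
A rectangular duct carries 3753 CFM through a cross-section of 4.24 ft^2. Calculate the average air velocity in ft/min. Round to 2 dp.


V = 3753 / 4.24 = 885.14 ft/min

885.14 ft/min


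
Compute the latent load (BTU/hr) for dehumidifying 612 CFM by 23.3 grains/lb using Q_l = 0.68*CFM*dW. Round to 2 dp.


Q = 0.68 * 612 * 23.3 = 9696.53 BTU/hr

9696.53 BTU/hr


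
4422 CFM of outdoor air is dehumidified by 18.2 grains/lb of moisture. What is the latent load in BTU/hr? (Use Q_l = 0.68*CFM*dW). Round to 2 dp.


Q = 0.68 * 4422 * 18.2 = 54726.67 BTU/hr

54726.67 BTU/hr


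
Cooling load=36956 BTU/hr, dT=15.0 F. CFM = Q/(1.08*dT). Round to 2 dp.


CFM = 36956 / (1.08 * 15.0) = 2281.23

2281.23 CFM


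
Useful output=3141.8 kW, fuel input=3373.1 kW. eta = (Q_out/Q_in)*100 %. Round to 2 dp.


eta = (3141.8/3373.1)*100 = 93.14 %

93.14 %


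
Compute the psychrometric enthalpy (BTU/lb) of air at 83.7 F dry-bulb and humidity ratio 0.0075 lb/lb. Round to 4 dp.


h = 0.24*83.7 + 0.0075*(1061+0.444*83.7) = 28.3242 BTU/lb

28.3242 BTU/lb


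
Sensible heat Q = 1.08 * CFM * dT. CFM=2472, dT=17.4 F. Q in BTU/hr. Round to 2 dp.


Q = 1.08 * 2472 * 17.4 = 46453.82 BTU/hr

46453.82 BTU/hr


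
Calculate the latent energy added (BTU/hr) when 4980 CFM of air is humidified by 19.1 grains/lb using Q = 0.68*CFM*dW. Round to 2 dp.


Q = 0.68 * 4980 * 19.1 = 64680.24 BTU/hr

64680.24 BTU/hr


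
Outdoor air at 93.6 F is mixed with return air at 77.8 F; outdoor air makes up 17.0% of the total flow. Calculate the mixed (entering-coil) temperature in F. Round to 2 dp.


T_mix = 77.8 + (17.0/100)*(93.6-77.8) = 80.49 F

80.49 F


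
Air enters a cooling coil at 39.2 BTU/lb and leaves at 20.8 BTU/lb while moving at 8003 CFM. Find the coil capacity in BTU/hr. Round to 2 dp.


Q = 4.5 * 8003 * (39.2 - 20.8) = 662648.40 BTU/hr

662648.40 BTU/hr


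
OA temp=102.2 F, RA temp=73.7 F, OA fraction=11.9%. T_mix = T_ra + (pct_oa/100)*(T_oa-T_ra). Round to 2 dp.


T_mix = 73.7 + (11.9/100)*(102.2-73.7) = 77.09 F

77.09 F


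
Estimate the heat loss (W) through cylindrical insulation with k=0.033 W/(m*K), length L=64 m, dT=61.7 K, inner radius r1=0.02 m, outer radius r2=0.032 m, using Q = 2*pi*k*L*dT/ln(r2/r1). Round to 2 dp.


Q = 2*pi*0.033*64*61.7/ln(0.032/0.02) = 1742.04 W

1742.04 W


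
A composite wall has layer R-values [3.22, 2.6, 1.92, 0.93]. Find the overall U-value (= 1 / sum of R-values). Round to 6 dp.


R_total = 3.22 + 2.6 + 1.92 + 0.93 = 8.67
U = 1/8.67 = 0.115340

0.115340


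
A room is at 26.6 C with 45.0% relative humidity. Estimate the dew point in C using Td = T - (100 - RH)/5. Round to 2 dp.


Td = 26.6 - (100-45.0)/5 = 15.60 C

15.60 C


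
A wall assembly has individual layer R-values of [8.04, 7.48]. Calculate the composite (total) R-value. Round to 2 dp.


R_total = 8.04 + 7.48 = 15.52

15.52


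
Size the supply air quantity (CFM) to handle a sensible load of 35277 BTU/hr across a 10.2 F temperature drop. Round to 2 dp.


CFM = 35277 / (1.08 * 10.2) = 3202.34

3202.34 CFM


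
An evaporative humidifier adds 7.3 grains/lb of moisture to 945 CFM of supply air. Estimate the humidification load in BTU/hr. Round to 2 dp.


Q = 0.68 * 945 * 7.3 = 4690.98 BTU/hr

4690.98 BTU/hr


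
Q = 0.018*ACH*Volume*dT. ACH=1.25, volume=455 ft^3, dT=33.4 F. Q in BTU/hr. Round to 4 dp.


Q = 0.018 * 1.25 * 455 * 33.4 = 341.9325 BTU/hr

341.9325 BTU/hr


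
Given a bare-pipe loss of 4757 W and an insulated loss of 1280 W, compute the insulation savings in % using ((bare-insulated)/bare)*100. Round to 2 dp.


Savings = ((4757-1280)/4757)*100 = 73.09 %

73.09 %


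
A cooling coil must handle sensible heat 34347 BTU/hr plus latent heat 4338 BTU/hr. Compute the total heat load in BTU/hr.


Qt = 34347 + 4338 = 38685 BTU/hr

38685 BTU/hr


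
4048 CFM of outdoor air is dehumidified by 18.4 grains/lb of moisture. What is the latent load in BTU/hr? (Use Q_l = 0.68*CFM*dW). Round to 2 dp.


Q = 0.68 * 4048 * 18.4 = 50648.58 BTU/hr

50648.58 BTU/hr


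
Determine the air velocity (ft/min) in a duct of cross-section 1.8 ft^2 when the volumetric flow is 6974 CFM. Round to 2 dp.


V = 6974 / 1.8 = 3874.44 ft/min

3874.44 ft/min


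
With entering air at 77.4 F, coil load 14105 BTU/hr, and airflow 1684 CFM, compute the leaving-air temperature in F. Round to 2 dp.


dT = 14105/(1.08*1684) = 7.7555
T_leave = 77.4 - 7.7555 = 69.64 F

69.64 F


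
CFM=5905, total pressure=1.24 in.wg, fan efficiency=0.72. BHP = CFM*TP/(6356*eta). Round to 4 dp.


BHP = 5905 * 1.24 / (6356 * 0.72) = 1.6000 hp

1.6000 hp


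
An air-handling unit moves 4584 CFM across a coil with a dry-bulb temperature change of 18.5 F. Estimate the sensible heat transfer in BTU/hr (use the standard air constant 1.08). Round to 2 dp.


Q = 1.08 * 4584 * 18.5 = 91588.32 BTU/hr

91588.32 BTU/hr


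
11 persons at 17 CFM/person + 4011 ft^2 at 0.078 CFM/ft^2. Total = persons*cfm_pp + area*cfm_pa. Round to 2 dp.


Total = 11*17 + 4011*0.078 = 499.86 CFM

499.86 CFM


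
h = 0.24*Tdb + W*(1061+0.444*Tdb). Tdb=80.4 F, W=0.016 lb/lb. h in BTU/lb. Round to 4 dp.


h = 0.24*80.4 + 0.016*(1061+0.444*80.4) = 36.8432 BTU/lb

36.8432 BTU/lb


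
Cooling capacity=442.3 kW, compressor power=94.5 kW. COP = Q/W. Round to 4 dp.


COP = 442.3 / 94.5 = 4.6804

4.6804


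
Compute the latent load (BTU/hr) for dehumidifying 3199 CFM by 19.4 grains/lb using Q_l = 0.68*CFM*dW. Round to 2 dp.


Q = 0.68 * 3199 * 19.4 = 42201.21 BTU/hr

42201.21 BTU/hr


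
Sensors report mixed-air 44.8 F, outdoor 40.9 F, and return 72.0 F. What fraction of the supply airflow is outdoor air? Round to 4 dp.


frac = (44.8 - 72.0) / (40.9 - 72.0) = 0.8746

0.8746


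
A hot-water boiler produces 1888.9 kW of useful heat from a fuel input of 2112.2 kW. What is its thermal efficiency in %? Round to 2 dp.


eta = (1888.9/2112.2)*100 = 89.43 %

89.43 %


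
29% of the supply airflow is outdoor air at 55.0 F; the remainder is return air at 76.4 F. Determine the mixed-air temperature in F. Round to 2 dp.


T_mix = 0.29*55.0 + 0.71*76.4 = 70.19 F

70.19 F


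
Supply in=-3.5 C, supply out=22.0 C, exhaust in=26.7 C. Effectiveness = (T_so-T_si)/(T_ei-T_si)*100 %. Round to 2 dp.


eff = (22.0-(-3.5))/(26.7-(-3.5))*100 = 84.44 %

84.44 %


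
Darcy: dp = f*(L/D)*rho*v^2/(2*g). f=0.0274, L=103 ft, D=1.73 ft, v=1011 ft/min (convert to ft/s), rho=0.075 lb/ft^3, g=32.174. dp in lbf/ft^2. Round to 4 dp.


v_fps = 1011/60 = 16.85 ft/s
dp = 0.0274*(103/1.73)*0.075*16.85^2/(2*32.174) = 0.5398 lbf/ft^2

0.5398 lbf/ft^2


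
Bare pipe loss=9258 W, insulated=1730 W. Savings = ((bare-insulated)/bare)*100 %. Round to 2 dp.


Savings = ((9258-1730)/9258)*100 = 81.31 %

81.31 %


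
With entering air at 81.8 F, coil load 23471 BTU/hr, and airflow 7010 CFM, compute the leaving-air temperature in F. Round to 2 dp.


dT = 23471/(1.08*7010) = 3.1002
T_leave = 81.8 - 3.1002 = 78.70 F

78.70 F


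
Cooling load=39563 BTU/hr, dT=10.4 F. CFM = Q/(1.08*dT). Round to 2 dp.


CFM = 39563 / (1.08 * 10.4) = 3522.35

3522.35 CFM


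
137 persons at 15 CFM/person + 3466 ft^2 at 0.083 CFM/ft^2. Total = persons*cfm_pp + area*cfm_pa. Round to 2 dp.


Total = 137*15 + 3466*0.083 = 2342.68 CFM

2342.68 CFM


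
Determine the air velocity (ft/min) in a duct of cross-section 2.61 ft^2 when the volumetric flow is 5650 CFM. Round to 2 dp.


V = 5650 / 2.61 = 2164.75 ft/min

2164.75 ft/min


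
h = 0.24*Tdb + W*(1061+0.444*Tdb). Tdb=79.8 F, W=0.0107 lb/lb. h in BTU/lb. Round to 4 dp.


h = 0.24*79.8 + 0.0107*(1061+0.444*79.8) = 30.8838 BTU/lb

30.8838 BTU/lb


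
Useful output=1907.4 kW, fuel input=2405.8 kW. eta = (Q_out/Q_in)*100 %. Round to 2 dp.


eta = (1907.4/2405.8)*100 = 79.28 %

79.28 %


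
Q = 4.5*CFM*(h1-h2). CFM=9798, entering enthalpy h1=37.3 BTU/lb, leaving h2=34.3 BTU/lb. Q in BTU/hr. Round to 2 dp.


Q = 4.5 * 9798 * (37.3 - 34.3) = 132273.00 BTU/hr

132273.00 BTU/hr


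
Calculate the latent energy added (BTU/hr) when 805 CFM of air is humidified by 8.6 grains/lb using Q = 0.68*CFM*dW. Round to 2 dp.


Q = 0.68 * 805 * 8.6 = 4707.64 BTU/hr

4707.64 BTU/hr


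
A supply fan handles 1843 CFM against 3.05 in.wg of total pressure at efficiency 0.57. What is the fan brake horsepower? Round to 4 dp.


BHP = 1843 * 3.05 / (6356 * 0.57) = 1.5516 hp

1.5516 hp


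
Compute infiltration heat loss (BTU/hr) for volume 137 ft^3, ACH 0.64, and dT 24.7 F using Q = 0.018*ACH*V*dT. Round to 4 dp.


Q = 0.018 * 0.64 * 137 * 24.7 = 38.9825 BTU/hr

38.9825 BTU/hr


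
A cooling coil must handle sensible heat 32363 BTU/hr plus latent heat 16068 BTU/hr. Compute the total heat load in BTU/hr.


Qt = 32363 + 16068 = 48431 BTU/hr

48431 BTU/hr


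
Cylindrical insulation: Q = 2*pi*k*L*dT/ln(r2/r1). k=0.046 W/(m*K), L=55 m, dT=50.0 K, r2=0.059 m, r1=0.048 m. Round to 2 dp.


Q = 2*pi*0.046*55*50.0/ln(0.059/0.048) = 3852.07 W

3852.07 W


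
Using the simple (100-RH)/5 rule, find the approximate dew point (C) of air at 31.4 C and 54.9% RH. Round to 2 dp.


Td = 31.4 - (100-54.9)/5 = 22.38 C

22.38 C


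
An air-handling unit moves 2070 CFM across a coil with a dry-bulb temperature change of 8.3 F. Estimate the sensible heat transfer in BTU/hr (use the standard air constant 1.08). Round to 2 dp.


Q = 1.08 * 2070 * 8.3 = 18555.48 BTU/hr

18555.48 BTU/hr


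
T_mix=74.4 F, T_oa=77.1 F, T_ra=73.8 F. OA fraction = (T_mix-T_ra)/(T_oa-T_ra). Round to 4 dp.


frac = (74.4 - 73.8) / (77.1 - 73.8) = 0.1818

0.1818


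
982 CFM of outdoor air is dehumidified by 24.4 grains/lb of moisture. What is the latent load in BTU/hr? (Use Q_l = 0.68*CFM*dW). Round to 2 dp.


Q = 0.68 * 982 * 24.4 = 16293.34 BTU/hr

16293.34 BTU/hr


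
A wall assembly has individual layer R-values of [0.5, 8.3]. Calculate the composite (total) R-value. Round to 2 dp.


R_total = 0.5 + 8.3 = 8.80

8.80


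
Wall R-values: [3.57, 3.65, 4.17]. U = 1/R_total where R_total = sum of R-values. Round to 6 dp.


R_total = 3.57 + 3.65 + 4.17 = 11.39
U = 1/11.39 = 0.087796

0.087796


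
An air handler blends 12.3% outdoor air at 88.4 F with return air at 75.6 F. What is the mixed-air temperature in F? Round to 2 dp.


T_mix = 75.6 + (12.3/100)*(88.4-75.6) = 77.17 F

77.17 F


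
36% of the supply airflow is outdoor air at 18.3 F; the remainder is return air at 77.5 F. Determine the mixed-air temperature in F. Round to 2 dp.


T_mix = 0.36*18.3 + 0.64*77.5 = 56.19 F

56.19 F


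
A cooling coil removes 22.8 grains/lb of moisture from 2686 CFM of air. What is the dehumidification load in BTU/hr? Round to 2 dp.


Q = 0.68 * 2686 * 22.8 = 41643.74 BTU/hr

41643.74 BTU/hr


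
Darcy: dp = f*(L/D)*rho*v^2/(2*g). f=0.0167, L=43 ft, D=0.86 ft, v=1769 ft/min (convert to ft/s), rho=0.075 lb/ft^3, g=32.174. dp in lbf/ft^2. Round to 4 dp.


v_fps = 1769/60 = 29.4833 ft/s
dp = 0.0167*(43/0.86)*0.075*29.4833^2/(2*32.174) = 0.8460 lbf/ft^2

0.8460 lbf/ft^2


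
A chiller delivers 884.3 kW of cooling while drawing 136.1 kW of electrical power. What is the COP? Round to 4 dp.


COP = 884.3 / 136.1 = 6.4974

6.4974


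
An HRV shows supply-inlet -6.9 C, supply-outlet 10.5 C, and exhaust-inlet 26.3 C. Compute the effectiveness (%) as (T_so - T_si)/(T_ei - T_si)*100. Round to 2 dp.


eff = (10.5-(-6.9))/(26.3-(-6.9))*100 = 52.41 %

52.41 %


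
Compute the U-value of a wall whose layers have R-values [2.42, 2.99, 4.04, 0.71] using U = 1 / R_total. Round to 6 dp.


R_total = 2.42 + 2.99 + 4.04 + 0.71 = 10.16
U = 1/10.16 = 0.098425

0.098425


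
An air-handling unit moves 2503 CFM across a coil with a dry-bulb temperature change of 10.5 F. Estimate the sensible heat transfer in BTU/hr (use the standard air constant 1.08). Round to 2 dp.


Q = 1.08 * 2503 * 10.5 = 28384.02 BTU/hr

28384.02 BTU/hr


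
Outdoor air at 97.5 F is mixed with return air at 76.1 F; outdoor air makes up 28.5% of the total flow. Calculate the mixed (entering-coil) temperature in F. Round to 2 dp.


T_mix = 76.1 + (28.5/100)*(97.5-76.1) = 82.20 F

82.20 F


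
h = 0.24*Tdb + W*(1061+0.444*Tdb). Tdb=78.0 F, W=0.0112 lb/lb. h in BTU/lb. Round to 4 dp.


h = 0.24*78.0 + 0.0112*(1061+0.444*78.0) = 30.9911 BTU/lb

30.9911 BTU/lb


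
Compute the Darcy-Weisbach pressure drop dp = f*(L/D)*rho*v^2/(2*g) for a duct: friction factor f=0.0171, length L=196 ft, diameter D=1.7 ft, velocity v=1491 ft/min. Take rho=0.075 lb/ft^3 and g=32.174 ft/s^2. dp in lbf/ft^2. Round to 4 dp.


v_fps = 1491/60 = 24.85 ft/s
dp = 0.0171*(196/1.7)*0.075*24.85^2/(2*32.174) = 1.4190 lbf/ft^2

1.4190 lbf/ft^2


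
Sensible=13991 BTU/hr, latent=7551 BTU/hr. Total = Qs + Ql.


Qt = 13991 + 7551 = 21542 BTU/hr

21542 BTU/hr


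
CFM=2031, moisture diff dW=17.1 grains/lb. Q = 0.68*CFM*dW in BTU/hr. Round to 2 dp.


Q = 0.68 * 2031 * 17.1 = 23616.47 BTU/hr

23616.47 BTU/hr


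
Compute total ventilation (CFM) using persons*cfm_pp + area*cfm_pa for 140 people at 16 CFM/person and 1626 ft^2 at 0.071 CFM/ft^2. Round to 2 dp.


Total = 140*16 + 1626*0.071 = 2355.45 CFM

2355.45 CFM


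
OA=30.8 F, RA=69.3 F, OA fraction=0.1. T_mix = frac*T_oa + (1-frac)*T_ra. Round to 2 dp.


T_mix = 0.1*30.8 + 0.9*69.3 = 65.45 F

65.45 F


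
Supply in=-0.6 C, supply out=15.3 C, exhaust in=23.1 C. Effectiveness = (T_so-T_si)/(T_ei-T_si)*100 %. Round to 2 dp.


eff = (15.3-(-0.6))/(23.1-(-0.6))*100 = 67.09 %

67.09 %


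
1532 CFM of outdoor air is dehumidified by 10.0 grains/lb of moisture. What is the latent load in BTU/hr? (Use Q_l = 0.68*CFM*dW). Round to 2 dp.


Q = 0.68 * 1532 * 10.0 = 10417.60 BTU/hr

10417.60 BTU/hr


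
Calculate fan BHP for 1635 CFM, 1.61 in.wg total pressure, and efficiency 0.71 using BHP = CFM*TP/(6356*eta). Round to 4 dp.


BHP = 1635 * 1.61 / (6356 * 0.71) = 0.5833 hp

0.5833 hp


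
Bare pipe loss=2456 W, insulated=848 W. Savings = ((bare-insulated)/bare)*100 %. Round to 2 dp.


Savings = ((2456-848)/2456)*100 = 65.47 %

65.47 %


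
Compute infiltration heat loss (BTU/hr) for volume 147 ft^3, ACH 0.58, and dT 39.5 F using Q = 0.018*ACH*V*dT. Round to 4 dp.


Q = 0.018 * 0.58 * 147 * 39.5 = 60.6199 BTU/hr

60.6199 BTU/hr


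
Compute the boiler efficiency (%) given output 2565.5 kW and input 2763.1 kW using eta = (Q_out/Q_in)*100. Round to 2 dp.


eta = (2565.5/2763.1)*100 = 92.85 %

92.85 %


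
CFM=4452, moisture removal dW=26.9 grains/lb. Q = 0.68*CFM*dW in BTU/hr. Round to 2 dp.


Q = 0.68 * 4452 * 26.9 = 81435.98 BTU/hr

81435.98 BTU/hr


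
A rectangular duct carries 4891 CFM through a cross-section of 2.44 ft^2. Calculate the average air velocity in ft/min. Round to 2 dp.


V = 4891 / 2.44 = 2004.51 ft/min

2004.51 ft/min


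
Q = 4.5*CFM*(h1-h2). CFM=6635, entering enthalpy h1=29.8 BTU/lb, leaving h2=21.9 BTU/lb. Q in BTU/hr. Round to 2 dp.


Q = 4.5 * 6635 * (29.8 - 21.9) = 235874.25 BTU/hr

235874.25 BTU/hr


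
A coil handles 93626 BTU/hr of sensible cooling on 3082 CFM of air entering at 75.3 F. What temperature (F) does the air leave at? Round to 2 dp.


dT = 93626/(1.08*3082) = 28.1281
T_leave = 75.3 - 28.1281 = 47.17 F

47.17 F


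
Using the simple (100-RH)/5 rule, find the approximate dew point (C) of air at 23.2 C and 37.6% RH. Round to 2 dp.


Td = 23.2 - (100-37.6)/5 = 10.72 C

10.72 C


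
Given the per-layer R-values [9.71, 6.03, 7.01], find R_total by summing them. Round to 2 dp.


R_total = 9.71 + 6.03 + 7.01 = 22.75

22.75


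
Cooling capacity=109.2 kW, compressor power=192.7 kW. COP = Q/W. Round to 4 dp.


COP = 109.2 / 192.7 = 0.5667

0.5667


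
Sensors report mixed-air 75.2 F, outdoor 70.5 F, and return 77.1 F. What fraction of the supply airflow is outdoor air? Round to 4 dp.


frac = (75.2 - 77.1) / (70.5 - 77.1) = 0.2879

0.2879


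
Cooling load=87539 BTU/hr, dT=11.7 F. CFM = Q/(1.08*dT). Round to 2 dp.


CFM = 87539 / (1.08 * 11.7) = 6927.75

6927.75 CFM


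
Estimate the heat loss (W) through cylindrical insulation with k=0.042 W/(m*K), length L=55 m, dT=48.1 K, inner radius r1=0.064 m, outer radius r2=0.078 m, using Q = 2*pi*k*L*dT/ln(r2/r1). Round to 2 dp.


Q = 2*pi*0.042*55*48.1/ln(0.078/0.064) = 3529.02 W

3529.02 W


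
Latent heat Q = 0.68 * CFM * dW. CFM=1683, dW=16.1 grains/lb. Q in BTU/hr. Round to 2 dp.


Q = 0.68 * 1683 * 16.1 = 18425.48 BTU/hr

18425.48 BTU/hr


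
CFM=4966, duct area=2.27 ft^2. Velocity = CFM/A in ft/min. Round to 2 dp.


V = 4966 / 2.27 = 2187.67 ft/min

2187.67 ft/min


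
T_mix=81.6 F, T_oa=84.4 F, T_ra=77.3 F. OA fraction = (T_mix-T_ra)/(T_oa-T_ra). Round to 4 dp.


frac = (81.6 - 77.3) / (84.4 - 77.3) = 0.6056

0.6056


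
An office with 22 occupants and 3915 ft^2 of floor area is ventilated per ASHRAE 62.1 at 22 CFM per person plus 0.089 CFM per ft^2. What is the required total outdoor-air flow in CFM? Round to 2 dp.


Total = 22*22 + 3915*0.089 = 832.44 CFM

832.44 CFM


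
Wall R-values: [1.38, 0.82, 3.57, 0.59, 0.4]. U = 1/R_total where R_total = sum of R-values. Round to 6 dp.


R_total = 1.38 + 0.82 + 3.57 + 0.59 + 0.4 = 6.76
U = 1/6.76 = 0.147929

0.147929


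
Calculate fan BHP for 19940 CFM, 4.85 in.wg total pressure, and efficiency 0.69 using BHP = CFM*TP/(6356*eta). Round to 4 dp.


BHP = 19940 * 4.85 / (6356 * 0.69) = 22.0513 hp

22.0513 hp


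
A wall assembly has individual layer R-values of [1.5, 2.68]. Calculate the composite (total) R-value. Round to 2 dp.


R_total = 1.5 + 2.68 = 4.18

4.18


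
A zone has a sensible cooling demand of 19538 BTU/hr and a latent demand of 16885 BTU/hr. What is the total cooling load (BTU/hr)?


Qt = 19538 + 16885 = 36423 BTU/hr

36423 BTU/hr


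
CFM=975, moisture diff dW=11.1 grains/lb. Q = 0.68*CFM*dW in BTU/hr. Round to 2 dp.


Q = 0.68 * 975 * 11.1 = 7359.30 BTU/hr

7359.30 BTU/hr


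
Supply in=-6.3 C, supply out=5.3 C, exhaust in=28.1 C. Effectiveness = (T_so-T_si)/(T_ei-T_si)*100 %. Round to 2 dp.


eff = (5.3-(-6.3))/(28.1-(-6.3))*100 = 33.72 %

33.72 %


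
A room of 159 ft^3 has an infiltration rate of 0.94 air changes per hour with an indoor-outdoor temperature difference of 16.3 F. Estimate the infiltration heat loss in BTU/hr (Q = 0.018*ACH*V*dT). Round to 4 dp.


Q = 0.018 * 0.94 * 159 * 16.3 = 43.8516 BTU/hr

43.8516 BTU/hr


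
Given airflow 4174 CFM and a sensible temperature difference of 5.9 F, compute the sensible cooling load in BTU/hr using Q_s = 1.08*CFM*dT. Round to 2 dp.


Q = 1.08 * 4174 * 5.9 = 26596.73 BTU/hr

26596.73 BTU/hr


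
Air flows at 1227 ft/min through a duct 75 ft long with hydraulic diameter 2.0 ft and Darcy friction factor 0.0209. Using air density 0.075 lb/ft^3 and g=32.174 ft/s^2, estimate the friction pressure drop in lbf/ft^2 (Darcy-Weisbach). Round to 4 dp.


v_fps = 1227/60 = 20.45 ft/s
dp = 0.0209*(75/2.0)*0.075*20.45^2/(2*32.174) = 0.3820 lbf/ft^2

0.3820 lbf/ft^2


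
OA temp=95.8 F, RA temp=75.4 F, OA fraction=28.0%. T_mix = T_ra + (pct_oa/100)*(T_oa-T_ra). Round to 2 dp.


T_mix = 75.4 + (28.0/100)*(95.8-75.4) = 81.11 F

81.11 F


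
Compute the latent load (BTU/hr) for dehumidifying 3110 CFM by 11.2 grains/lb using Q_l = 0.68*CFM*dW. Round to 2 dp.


Q = 0.68 * 3110 * 11.2 = 23685.76 BTU/hr

23685.76 BTU/hr


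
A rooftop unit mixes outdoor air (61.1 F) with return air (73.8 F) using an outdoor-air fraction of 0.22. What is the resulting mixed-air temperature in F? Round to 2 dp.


T_mix = 0.22*61.1 + 0.78*73.8 = 71.01 F

71.01 F


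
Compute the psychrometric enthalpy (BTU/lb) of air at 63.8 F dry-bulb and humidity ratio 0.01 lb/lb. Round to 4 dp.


h = 0.24*63.8 + 0.01*(1061+0.444*63.8) = 26.2053 BTU/lb

26.2053 BTU/lb


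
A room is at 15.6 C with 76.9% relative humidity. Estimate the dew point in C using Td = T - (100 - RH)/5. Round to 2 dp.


Td = 15.6 - (100-76.9)/5 = 10.98 C

10.98 C


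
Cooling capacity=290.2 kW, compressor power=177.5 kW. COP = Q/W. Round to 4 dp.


COP = 290.2 / 177.5 = 1.6349

1.6349


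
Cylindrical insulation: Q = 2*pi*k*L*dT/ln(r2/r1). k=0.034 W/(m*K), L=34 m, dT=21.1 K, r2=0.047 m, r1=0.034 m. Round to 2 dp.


Q = 2*pi*0.034*34*21.1/ln(0.047/0.034) = 473.33 W

473.33 W


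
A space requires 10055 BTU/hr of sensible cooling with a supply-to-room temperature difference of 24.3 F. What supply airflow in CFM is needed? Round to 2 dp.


CFM = 10055 / (1.08 * 24.3) = 383.14

383.14 CFM


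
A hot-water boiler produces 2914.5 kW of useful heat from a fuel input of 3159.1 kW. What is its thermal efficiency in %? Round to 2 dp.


eta = (2914.5/3159.1)*100 = 92.26 %

92.26 %


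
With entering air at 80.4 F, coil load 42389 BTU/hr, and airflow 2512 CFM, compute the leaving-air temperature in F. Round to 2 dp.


dT = 42389/(1.08*2512) = 15.6246
T_leave = 80.4 - 15.6246 = 64.78 F

64.78 F


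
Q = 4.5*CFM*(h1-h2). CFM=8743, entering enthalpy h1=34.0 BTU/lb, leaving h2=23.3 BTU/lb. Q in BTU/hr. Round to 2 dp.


Q = 4.5 * 8743 * (34.0 - 23.3) = 420975.45 BTU/hr

420975.45 BTU/hr


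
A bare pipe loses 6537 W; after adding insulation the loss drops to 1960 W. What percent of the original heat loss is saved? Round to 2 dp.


Savings = ((6537-1960)/6537)*100 = 70.02 %

70.02 %


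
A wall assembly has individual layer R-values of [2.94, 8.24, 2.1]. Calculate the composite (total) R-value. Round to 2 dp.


R_total = 2.94 + 8.24 + 2.1 = 13.28

13.28


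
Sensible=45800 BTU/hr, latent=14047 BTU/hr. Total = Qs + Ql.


Qt = 45800 + 14047 = 59847 BTU/hr

59847 BTU/hr


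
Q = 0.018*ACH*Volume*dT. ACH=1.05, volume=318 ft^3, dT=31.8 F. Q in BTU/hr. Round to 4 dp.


Q = 0.018 * 1.05 * 318 * 31.8 = 191.1244 BTU/hr

191.1244 BTU/hr


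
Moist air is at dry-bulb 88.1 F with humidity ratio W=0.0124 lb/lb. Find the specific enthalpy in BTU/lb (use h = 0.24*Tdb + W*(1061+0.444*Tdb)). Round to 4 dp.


h = 0.24*88.1 + 0.0124*(1061+0.444*88.1) = 34.7854 BTU/lb

34.7854 BTU/lb


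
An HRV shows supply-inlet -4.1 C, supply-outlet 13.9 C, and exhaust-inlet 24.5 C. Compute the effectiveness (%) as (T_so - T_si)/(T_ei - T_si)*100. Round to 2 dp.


eff = (13.9-(-4.1))/(24.5-(-4.1))*100 = 62.94 %

62.94 %


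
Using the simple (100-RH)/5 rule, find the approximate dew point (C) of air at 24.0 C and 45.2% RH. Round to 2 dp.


Td = 24.0 - (100-45.2)/5 = 13.04 C

13.04 C


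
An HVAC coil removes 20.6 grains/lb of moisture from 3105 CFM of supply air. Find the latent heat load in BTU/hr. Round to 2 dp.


Q = 0.68 * 3105 * 20.6 = 43494.84 BTU/hr

43494.84 BTU/hr


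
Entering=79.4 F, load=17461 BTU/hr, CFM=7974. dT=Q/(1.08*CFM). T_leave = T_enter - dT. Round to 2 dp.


dT = 17461/(1.08*7974) = 2.0275
T_leave = 79.4 - 2.0275 = 77.37 F

77.37 F


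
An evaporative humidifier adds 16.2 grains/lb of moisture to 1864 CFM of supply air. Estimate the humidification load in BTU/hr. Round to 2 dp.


Q = 0.68 * 1864 * 16.2 = 20533.82 BTU/hr

20533.82 BTU/hr


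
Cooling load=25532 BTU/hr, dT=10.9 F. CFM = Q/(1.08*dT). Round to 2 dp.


CFM = 25532 / (1.08 * 10.9) = 2168.88

2168.88 CFM


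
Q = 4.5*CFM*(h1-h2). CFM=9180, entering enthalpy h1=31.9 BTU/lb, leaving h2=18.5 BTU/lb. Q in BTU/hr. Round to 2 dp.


Q = 4.5 * 9180 * (31.9 - 18.5) = 553554.00 BTU/hr

553554.00 BTU/hr


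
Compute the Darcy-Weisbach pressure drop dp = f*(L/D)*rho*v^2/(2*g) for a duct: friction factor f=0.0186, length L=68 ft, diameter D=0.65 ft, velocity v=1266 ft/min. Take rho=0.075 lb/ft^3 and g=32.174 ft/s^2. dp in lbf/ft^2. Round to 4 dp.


v_fps = 1266/60 = 21.1 ft/s
dp = 0.0186*(68/0.65)*0.075*21.1^2/(2*32.174) = 1.0097 lbf/ft^2

1.0097 lbf/ft^2


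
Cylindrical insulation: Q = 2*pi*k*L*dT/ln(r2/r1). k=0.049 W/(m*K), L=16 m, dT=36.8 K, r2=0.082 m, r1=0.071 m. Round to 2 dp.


Q = 2*pi*0.049*16*36.8/ln(0.082/0.071) = 1258.53 W

1258.53 W


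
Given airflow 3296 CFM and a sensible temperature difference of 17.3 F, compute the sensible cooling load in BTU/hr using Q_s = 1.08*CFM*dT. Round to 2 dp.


Q = 1.08 * 3296 * 17.3 = 61582.46 BTU/hr

61582.46 BTU/hr


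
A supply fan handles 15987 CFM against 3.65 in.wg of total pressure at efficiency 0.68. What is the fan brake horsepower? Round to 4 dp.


BHP = 15987 * 3.65 / (6356 * 0.68) = 13.5010 hp

13.5010 hp


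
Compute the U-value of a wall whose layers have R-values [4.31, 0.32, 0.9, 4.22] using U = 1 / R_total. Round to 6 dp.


R_total = 4.31 + 0.32 + 0.9 + 4.22 = 9.75
U = 1/9.75 = 0.102564

0.102564


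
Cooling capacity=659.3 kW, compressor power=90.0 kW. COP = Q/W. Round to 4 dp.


COP = 659.3 / 90.0 = 7.3256

7.3256


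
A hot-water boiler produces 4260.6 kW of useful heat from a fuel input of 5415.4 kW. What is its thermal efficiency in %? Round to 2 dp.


eta = (4260.6/5415.4)*100 = 78.68 %

78.68 %


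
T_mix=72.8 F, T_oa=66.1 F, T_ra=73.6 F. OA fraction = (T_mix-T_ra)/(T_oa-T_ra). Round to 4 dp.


frac = (72.8 - 73.6) / (66.1 - 73.6) = 0.1067

0.1067


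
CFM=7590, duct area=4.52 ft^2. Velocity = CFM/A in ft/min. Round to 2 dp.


V = 7590 / 4.52 = 1679.20 ft/min

1679.20 ft/min


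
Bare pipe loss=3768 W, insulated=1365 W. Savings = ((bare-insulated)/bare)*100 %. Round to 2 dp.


Savings = ((3768-1365)/3768)*100 = 63.77 %

63.77 %


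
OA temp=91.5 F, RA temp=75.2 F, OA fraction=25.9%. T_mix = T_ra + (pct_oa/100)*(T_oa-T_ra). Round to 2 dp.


T_mix = 75.2 + (25.9/100)*(91.5-75.2) = 79.42 F

79.42 F


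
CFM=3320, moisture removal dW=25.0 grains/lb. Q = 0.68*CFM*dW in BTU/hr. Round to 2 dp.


Q = 0.68 * 3320 * 25.0 = 56440.00 BTU/hr

56440.00 BTU/hr


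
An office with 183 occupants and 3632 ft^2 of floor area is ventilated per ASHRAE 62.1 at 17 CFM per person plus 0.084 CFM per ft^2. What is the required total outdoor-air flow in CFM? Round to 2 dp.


Total = 183*17 + 3632*0.084 = 3416.09 CFM

3416.09 CFM


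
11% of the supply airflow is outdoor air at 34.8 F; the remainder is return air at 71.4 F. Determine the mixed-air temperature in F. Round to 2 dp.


T_mix = 0.11*34.8 + 0.89*71.4 = 67.37 F

67.37 F


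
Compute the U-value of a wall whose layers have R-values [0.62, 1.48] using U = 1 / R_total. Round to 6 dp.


R_total = 0.62 + 1.48 = 2.10
U = 1/2.10 = 0.476190

0.476190


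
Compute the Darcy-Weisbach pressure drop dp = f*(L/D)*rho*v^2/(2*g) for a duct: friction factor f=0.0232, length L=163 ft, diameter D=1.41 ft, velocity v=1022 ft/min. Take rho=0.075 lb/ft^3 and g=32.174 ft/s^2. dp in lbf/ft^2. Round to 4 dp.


v_fps = 1022/60 = 17.0333 ft/s
dp = 0.0232*(163/1.41)*0.075*17.0333^2/(2*32.174) = 0.9069 lbf/ft^2

0.9069 lbf/ft^2


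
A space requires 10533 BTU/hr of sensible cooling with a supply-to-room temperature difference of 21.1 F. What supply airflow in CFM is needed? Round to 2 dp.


CFM = 10533 / (1.08 * 21.1) = 462.22

462.22 CFM


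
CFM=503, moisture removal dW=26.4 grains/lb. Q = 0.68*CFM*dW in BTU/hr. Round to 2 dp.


Q = 0.68 * 503 * 26.4 = 9029.86 BTU/hr

9029.86 BTU/hr


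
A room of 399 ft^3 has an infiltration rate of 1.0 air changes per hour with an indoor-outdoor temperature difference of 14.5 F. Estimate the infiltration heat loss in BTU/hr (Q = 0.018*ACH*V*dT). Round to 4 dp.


Q = 0.018 * 1.0 * 399 * 14.5 = 104.1390 BTU/hr

104.1390 BTU/hr


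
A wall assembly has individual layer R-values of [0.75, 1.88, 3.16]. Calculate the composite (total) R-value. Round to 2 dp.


R_total = 0.75 + 1.88 + 3.16 = 5.79

5.79


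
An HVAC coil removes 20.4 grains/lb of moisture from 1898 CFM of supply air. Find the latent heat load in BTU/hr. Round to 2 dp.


Q = 0.68 * 1898 * 20.4 = 26329.06 BTU/hr

26329.06 BTU/hr


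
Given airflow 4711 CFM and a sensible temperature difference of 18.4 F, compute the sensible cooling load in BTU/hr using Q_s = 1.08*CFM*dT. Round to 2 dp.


Q = 1.08 * 4711 * 18.4 = 93616.99 BTU/hr

93616.99 BTU/hr


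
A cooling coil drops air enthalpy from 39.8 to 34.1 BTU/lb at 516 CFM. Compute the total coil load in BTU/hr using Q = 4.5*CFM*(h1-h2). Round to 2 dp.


Q = 4.5 * 516 * (39.8 - 34.1) = 13235.40 BTU/hr

13235.40 BTU/hr


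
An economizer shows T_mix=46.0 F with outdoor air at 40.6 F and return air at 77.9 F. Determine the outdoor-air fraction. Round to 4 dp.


frac = (46.0 - 77.9) / (40.6 - 77.9) = 0.8552

0.8552


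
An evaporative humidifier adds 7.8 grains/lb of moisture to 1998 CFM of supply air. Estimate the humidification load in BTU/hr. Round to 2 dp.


Q = 0.68 * 1998 * 7.8 = 10597.39 BTU/hr

10597.39 BTU/hr


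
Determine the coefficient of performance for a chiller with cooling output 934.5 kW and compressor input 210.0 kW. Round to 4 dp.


COP = 934.5 / 210.0 = 4.4500

4.4500


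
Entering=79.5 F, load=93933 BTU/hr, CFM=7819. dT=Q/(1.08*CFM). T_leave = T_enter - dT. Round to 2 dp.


dT = 93933/(1.08*7819) = 11.1235
T_leave = 79.5 - 11.1235 = 68.38 F

68.38 F


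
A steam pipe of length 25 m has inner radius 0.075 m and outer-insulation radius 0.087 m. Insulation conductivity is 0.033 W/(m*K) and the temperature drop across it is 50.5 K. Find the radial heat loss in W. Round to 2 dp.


Q = 2*pi*0.033*25*50.5/ln(0.087/0.075) = 1763.73 W

1763.73 W


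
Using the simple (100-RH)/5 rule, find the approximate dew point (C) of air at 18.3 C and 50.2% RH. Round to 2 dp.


Td = 18.3 - (100-50.2)/5 = 8.34 C

8.34 C


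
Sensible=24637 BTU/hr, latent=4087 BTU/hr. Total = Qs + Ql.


Qt = 24637 + 4087 = 28724 BTU/hr

28724 BTU/hr


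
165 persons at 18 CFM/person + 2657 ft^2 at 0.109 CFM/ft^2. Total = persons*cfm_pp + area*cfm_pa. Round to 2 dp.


Total = 165*18 + 2657*0.109 = 3259.61 CFM

3259.61 CFM


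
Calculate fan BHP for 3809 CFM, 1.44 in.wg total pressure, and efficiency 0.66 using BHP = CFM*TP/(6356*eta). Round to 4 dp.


BHP = 3809 * 1.44 / (6356 * 0.66) = 1.3075 hp

1.3075 hp


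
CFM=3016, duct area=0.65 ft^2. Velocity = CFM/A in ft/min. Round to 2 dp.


V = 3016 / 0.65 = 4640.00 ft/min

4640.00 ft/min


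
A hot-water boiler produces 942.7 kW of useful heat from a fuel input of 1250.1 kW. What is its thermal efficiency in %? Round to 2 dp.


eta = (942.7/1250.1)*100 = 75.41 %

75.41 %


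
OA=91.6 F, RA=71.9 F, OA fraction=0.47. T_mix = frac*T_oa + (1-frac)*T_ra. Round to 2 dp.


T_mix = 0.47*91.6 + 0.53*71.9 = 81.16 F

81.16 F


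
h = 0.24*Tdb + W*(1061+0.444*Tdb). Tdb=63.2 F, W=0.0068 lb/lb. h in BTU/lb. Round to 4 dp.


h = 0.24*63.2 + 0.0068*(1061+0.444*63.2) = 22.5736 BTU/lb

22.5736 BTU/lb


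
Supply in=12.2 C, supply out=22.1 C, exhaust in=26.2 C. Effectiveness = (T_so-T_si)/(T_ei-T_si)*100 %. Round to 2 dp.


eff = (22.1-12.2)/(26.2-12.2)*100 = 70.71 %

70.71 %


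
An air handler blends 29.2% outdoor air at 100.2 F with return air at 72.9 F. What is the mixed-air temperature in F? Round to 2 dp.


T_mix = 72.9 + (29.2/100)*(100.2-72.9) = 80.87 F

80.87 F


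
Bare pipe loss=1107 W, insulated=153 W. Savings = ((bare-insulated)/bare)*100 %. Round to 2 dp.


Savings = ((1107-153)/1107)*100 = 86.18 %

86.18 %


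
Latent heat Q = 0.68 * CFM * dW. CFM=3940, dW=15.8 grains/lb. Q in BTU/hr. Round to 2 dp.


Q = 0.68 * 3940 * 15.8 = 42331.36 BTU/hr

42331.36 BTU/hr


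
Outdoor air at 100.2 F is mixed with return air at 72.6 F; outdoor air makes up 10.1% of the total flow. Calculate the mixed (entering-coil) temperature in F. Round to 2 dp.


T_mix = 72.6 + (10.1/100)*(100.2-72.6) = 75.39 F

75.39 F


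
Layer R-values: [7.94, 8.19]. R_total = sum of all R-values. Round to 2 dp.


R_total = 7.94 + 8.19 = 16.13

16.13


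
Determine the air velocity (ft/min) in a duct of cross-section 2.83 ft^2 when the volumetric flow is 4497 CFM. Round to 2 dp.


V = 4497 / 2.83 = 1589.05 ft/min

1589.05 ft/min


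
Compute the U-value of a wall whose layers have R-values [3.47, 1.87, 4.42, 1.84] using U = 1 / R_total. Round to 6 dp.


R_total = 3.47 + 1.87 + 4.42 + 1.84 = 11.60
U = 1/11.60 = 0.086207

0.086207


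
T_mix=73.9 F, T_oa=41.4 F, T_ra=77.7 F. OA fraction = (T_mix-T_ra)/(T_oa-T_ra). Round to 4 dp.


frac = (73.9 - 77.7) / (41.4 - 77.7) = 0.1047

0.1047


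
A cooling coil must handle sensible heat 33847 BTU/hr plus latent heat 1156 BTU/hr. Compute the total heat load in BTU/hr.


Qt = 33847 + 1156 = 35003 BTU/hr

35003 BTU/hr


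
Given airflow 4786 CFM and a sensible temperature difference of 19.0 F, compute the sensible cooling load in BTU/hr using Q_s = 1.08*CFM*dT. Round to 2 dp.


Q = 1.08 * 4786 * 19.0 = 98208.72 BTU/hr

98208.72 BTU/hr


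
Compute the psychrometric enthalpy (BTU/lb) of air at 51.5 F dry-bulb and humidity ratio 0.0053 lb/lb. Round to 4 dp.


h = 0.24*51.5 + 0.0053*(1061+0.444*51.5) = 18.1045 BTU/lb

18.1045 BTU/lb


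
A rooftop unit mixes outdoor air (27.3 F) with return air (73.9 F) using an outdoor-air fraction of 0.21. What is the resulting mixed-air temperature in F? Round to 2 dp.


T_mix = 0.21*27.3 + 0.79*73.9 = 64.11 F

64.11 F


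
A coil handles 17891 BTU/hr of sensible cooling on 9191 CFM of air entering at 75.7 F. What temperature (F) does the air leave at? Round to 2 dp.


dT = 17891/(1.08*9191) = 1.8024
T_leave = 75.7 - 1.8024 = 73.90 F

73.90 F


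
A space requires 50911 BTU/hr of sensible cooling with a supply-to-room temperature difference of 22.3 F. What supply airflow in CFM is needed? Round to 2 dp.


CFM = 50911 / (1.08 * 22.3) = 2113.89

2113.89 CFM


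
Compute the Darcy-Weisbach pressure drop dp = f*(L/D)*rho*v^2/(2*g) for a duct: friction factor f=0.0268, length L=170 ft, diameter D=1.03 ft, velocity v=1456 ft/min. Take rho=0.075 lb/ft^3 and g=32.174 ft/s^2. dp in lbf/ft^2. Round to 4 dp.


v_fps = 1456/60 = 24.2667 ft/s
dp = 0.0268*(170/1.03)*0.075*24.2667^2/(2*32.174) = 3.0359 lbf/ft^2

3.0359 lbf/ft^2


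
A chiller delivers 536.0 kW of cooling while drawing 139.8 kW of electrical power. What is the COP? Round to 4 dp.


COP = 536.0 / 139.8 = 3.8340

3.8340


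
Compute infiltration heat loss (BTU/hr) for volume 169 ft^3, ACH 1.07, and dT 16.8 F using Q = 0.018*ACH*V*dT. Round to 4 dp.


Q = 0.018 * 1.07 * 169 * 16.8 = 54.6830 BTU/hr

54.6830 BTU/hr


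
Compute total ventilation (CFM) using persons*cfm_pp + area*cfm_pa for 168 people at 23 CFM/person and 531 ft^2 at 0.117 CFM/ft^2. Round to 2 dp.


Total = 168*23 + 531*0.117 = 3926.13 CFM

3926.13 CFM


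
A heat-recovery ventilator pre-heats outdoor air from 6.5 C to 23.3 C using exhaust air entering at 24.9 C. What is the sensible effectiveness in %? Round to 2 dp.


eff = (23.3-6.5)/(24.9-6.5)*100 = 91.30 %

91.30 %


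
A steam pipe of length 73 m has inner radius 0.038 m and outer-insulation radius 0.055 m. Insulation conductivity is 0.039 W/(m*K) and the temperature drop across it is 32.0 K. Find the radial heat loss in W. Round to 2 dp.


Q = 2*pi*0.039*73*32.0/ln(0.055/0.038) = 1548.15 W

1548.15 W


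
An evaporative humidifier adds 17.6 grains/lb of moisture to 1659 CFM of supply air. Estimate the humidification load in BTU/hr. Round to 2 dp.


Q = 0.68 * 1659 * 17.6 = 19854.91 BTU/hr

19854.91 BTU/hr


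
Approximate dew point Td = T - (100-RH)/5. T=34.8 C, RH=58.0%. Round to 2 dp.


Td = 34.8 - (100-58.0)/5 = 26.40 C

26.40 C


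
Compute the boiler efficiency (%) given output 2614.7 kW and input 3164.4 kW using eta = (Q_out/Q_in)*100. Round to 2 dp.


eta = (2614.7/3164.4)*100 = 82.63 %

82.63 %


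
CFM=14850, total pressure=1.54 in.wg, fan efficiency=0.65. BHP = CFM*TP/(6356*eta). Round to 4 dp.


BHP = 14850 * 1.54 / (6356 * 0.65) = 5.5354 hp

5.5354 hp


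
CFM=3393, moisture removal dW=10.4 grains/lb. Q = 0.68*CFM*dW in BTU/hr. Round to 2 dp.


Q = 0.68 * 3393 * 10.4 = 23995.30 BTU/hr

23995.30 BTU/hr


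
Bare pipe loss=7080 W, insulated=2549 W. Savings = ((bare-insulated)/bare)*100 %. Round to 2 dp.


Savings = ((7080-2549)/7080)*100 = 64.00 %

64.00 %


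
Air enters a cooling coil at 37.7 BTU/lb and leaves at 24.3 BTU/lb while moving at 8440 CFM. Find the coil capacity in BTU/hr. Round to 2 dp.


Q = 4.5 * 8440 * (37.7 - 24.3) = 508932.00 BTU/hr

508932.00 BTU/hr


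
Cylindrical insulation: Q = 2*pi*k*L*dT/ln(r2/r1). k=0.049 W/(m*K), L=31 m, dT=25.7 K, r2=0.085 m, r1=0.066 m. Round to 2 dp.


Q = 2*pi*0.049*31*25.7/ln(0.085/0.066) = 969.52 W

969.52 W


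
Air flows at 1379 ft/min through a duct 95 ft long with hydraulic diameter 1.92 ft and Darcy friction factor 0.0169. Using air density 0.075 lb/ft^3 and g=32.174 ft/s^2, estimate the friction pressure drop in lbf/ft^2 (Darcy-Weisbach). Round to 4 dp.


v_fps = 1379/60 = 22.9833 ft/s
dp = 0.0169*(95/1.92)*0.075*22.9833^2/(2*32.174) = 0.5148 lbf/ft^2

0.5148 lbf/ft^2


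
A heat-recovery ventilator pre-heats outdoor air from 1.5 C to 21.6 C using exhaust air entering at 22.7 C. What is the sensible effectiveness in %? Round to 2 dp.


eff = (21.6-1.5)/(22.7-1.5)*100 = 94.81 %

94.81 %


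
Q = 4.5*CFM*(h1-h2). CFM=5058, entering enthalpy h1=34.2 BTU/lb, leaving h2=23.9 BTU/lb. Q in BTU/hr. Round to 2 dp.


Q = 4.5 * 5058 * (34.2 - 23.9) = 234438.30 BTU/hr

234438.30 BTU/hr


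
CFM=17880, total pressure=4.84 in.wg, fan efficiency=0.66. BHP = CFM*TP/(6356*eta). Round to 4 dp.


BHP = 17880 * 4.84 / (6356 * 0.66) = 20.6293 hp

20.6293 hp


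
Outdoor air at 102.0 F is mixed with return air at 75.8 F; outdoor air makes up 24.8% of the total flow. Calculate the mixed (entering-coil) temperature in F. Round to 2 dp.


T_mix = 75.8 + (24.8/100)*(102.0-75.8) = 82.30 F

82.30 F


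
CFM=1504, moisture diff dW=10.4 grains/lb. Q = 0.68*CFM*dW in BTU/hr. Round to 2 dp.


Q = 0.68 * 1504 * 10.4 = 10636.29 BTU/hr

10636.29 BTU/hr


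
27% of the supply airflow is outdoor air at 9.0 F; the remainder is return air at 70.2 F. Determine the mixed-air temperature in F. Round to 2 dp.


T_mix = 0.27*9.0 + 0.73*70.2 = 53.68 F

53.68 F


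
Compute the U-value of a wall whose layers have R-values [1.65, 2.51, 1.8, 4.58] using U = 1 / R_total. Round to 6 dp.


R_total = 1.65 + 2.51 + 1.8 + 4.58 = 10.54
U = 1/10.54 = 0.094877

0.094877


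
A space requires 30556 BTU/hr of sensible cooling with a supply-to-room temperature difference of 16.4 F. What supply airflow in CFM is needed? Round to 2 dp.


CFM = 30556 / (1.08 * 16.4) = 1725.16

1725.16 CFM


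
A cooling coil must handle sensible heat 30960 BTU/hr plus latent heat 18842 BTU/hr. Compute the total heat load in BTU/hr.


Qt = 30960 + 18842 = 49802 BTU/hr

49802 BTU/hr


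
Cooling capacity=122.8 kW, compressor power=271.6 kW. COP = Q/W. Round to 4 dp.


COP = 122.8 / 271.6 = 0.4521

0.4521


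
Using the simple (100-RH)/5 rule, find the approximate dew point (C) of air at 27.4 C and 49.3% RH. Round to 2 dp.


Td = 27.4 - (100-49.3)/5 = 17.26 C

17.26 C


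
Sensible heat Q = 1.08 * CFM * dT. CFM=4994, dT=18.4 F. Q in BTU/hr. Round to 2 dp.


Q = 1.08 * 4994 * 18.4 = 99240.77 BTU/hr

99240.77 BTU/hr
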